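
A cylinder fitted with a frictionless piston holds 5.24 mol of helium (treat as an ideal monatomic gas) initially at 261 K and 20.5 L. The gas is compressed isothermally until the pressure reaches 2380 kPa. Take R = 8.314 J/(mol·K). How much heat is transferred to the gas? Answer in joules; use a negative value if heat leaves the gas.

-16600 J

P₁ = nRT₁/V₁ = 5.24×8.314×261/20.5 = 555 kPa.
Isothermal: T stays 261 K; PV = const ⇒ V₂ = 4.78 L, P₂ = 2380 kPa.
ΔU = 0 (ideal gas, T constant).
W = nRT ln(V₂/V₁) = 5.24×8.314×261×ln(0.233) = -16600 J.
Q = ΔU + W = -16600 J.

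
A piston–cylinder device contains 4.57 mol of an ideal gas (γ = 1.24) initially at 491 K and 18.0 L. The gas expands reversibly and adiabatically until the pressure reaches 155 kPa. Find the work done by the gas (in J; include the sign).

P₁ = nRT₁/V₁ = 4.57×8.314×491/18.0 = 1040 kPa.
Adiabatic: T₂/T₁ = (P₂/P₁)^((γ−1)/γ) ⇒ T₂ = 491×(0.150)^0.194 = 340 K; V₂ = 83.3 L.
ΔU = nCvΔT = 4.57×34.6×(340−491) = -23900 J.
Q = 0 for an adiabatic process, so W = −ΔU = 23900 J.

23900 J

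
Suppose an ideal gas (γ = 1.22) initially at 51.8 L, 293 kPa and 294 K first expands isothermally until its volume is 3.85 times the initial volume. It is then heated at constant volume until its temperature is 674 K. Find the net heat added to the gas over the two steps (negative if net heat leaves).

n = P₁V₁/(RT₁) = 293×51.8/(8.314×294) = 6.21 mol.
Step 1 — Isothermal: T stays 294 K; PV = const ⇒ V₂ = 199 L, P₂ = 76.1 kPa.
ΔU = 0 (ideal gas, T constant).
W = nRT ln(V₂/V₁) = 6.21×8.314×294×ln(3.85) = 20500 J.
Q = ΔU + W = 20500 J.
State after step 1: P = 76.1 kPa, V = 199 L, T = 294 K.
Step 2 — Isochoric: V stays 199 L; P/T = const ⇒ T₂ = 674 K, P₂ = 174 kPa.
W = 0 (no volume change).
ΔU = nCvΔT = 6.21×37.8×(674−294) = 89200 J.
Q = ΔU = 89200 J.
Net over both steps: W = 20500 J, Q = 110000 J, ΔU = 89200 J.

110000 J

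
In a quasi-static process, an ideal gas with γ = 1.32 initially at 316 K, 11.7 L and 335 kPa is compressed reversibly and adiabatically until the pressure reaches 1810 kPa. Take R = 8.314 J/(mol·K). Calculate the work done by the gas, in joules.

-6190 J

n = P₁V₁/(RT₁) = 335×11.7/(8.314×316) = 1.49 mol.
Adiabatic: T₂/T₁ = (P₂/P₁)^((γ−1)/γ) ⇒ T₂ = 316×(5.40)^0.242 = 476 K; V₂ = 3.26 L.
ΔU = nCvΔT = 1.49×26.0×(476−316) = 6190 J.
Q = 0 for an adiabatic process, so W = −ΔU = -6190 J.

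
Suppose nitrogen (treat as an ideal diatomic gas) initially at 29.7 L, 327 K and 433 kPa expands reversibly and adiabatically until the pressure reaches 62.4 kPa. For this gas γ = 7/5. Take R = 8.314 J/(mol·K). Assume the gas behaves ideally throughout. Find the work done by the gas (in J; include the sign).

n = P₁V₁/(RT₁) = 433×29.7/(8.314×327) = 4.73 mol.
Adiabatic: T₂/T₁ = (P₂/P₁)^((γ−1)/γ) ⇒ T₂ = 327×(0.144)^0.286 = 188 K; V₂ = 118 L.
ΔU = nCvΔT = 4.73×20.8×(188−327) = -13700 J.
Q = 0 for an adiabatic process, so W = −ΔU = 13700 J.

13700 J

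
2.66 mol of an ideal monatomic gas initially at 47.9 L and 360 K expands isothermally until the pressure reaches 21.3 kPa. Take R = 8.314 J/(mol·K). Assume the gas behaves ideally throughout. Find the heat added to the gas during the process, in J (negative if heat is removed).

16400 J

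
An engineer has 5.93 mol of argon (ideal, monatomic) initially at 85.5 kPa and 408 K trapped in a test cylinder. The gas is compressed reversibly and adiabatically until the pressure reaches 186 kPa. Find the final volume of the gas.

148 L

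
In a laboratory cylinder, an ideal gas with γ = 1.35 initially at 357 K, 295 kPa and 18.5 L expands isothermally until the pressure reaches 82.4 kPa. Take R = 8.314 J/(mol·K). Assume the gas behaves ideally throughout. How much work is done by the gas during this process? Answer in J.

n = P₁V₁/(RT₁) = 295×18.5/(8.314×357) = 1.84 mol.
Isothermal: T stays 357 K; PV = const ⇒ V₂ = 66.2 L, P₂ = 82.4 kPa.
W = nRT ln(V₂/V₁) = 1.84×8.314×357×ln(3.58) = 6960 J.

6960 J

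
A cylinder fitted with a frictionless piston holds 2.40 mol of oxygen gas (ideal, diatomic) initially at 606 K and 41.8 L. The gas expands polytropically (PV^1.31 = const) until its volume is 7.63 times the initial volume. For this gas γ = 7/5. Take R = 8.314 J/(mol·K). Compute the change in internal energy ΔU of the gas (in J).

P₁ = nRT₁/V₁ = 2.40×8.314×606/41.8 = 289 kPa.
Polytropic n=1.31: T₂ = T₁(V₁/V₂)^(n−1) = 606×(0.131)^0.31 = 323 K; P₂ = P₁(V₁/V₂)^n = 20.2 kPa.
For an ideal gas ΔU = nCvΔT with Cv = (5/2)R = 20.8 J/(mol·K).
ΔU = 2.40×20.8×(323−606) = -14100 J.

-14100 J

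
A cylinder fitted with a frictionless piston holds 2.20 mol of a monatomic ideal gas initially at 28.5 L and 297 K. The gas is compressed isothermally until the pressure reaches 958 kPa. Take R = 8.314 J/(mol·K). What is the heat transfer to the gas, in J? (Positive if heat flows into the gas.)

P₁ = nRT₁/V₁ = 2.20×8.314×297/28.5 = 191 kPa.
Isothermal: T stays 297 K; PV = const ⇒ V₂ = 5.67 L, P₂ = 958 kPa.
ΔU = 0 (ideal gas, T constant).
W = nRT ln(V₂/V₁) = 2.20×8.314×297×ln(0.199) = -8770 J.
Q = ΔU + W = -8770 J.

-8770 J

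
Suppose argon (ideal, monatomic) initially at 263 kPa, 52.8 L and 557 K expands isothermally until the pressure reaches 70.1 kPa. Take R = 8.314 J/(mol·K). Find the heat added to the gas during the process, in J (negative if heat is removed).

18400 J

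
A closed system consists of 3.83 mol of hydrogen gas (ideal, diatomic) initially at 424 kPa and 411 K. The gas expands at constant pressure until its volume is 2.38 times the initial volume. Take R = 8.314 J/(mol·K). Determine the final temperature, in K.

V₁ = nRT₁/P₁ = 3.83×8.314×411/424 = 30.9 L.
Isobaric: P stays 424 kPa; V/T = const ⇒ T₂ = 978 K, V₂ = 73.5 L.

978 K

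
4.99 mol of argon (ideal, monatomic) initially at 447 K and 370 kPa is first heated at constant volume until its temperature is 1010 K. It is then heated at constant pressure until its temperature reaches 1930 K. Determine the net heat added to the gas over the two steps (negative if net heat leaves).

130000 J

V₁ = nRT₁/P₁ = 4.99×8.314×447/370 = 50.1 L.
Step 1 — Isochoric: V stays 50.1 L; P/T = const ⇒ T₂ = 1010 K, P₂ = 836 kPa.
W = 0 (no volume change).
ΔU = nCvΔT = 4.99×12.5×(1010−447) = 35000 J.
Q = ΔU = 35000 J.
State after step 1: P = 836 kPa, V = 50.1 L, T = 1010 K.
Step 2 — Isobaric: P stays 836 kPa; V/T = const ⇒ T₂ = 1930 K, V₂ = 95.8 L.
W = PΔV = 836×(95.8−50.1) kPa·L = 38200 J.
ΔU = nCvΔT = 4.99×12.5×(1930−1010) = 57300 J.
Q = ΔU + W = nCpΔT = 95400 J.
Net over both steps: W = 38200 J, Q = 130000 J, ΔU = 92300 J.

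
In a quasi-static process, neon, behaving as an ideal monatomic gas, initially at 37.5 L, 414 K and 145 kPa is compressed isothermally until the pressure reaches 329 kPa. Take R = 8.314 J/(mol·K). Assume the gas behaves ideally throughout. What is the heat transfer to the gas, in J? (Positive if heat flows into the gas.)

n = P₁V₁/(RT₁) = 145×37.5/(8.314×414) = 1.58 mol.
Isothermal: T stays 414 K; PV = const ⇒ V₂ = 16.5 L, P₂ = 329 kPa.
ΔU = 0 (ideal gas, T constant).
W = nRT ln(V₂/V₁) = 1.58×8.314×414×ln(0.441) = -4460 J.
Q = ΔU + W = -4460 J.

-4460 J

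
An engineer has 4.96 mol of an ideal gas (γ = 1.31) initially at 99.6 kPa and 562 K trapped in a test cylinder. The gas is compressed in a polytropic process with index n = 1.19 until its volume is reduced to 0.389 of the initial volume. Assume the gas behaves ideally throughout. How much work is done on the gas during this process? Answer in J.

24000 J

V₁ = nRT₁/P₁ = 4.96×8.314×562/99.6 = 233 L.
Polytropic n=1.19: T₂ = T₁(V₁/V₂)^(n−1) = 562×(2.57)^0.19 = 672 K; P₂ = P₁(V₁/V₂)^n = 306 kPa.
W = (P₁V₁−P₂V₂)/(n−1) = (99.6×233−306×90.5)/0.19 = -24000 J.
Work done on the gas = −W_by = 24000 J.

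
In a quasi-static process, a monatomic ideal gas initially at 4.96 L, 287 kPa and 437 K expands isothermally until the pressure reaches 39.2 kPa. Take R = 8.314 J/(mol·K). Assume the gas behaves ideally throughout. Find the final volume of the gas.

36.3 L

Isothermal: T stays 437 K; PV = const ⇒ V₂ = 36.3 L, P₂ = 39.2 kPa.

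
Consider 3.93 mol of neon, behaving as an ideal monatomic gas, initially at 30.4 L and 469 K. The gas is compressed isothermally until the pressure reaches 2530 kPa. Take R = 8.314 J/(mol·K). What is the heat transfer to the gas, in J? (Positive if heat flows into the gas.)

P₁ = nRT₁/V₁ = 3.93×8.314×469/30.4 = 504 kPa.
Isothermal: T stays 469 K; PV = const ⇒ V₂ = 6.06 L, P₂ = 2530 kPa.
ΔU = 0 (ideal gas, T constant).
W = nRT ln(V₂/V₁) = 3.93×8.314×469×ln(0.199) = -24700 J.
Q = ΔU + W = -24700 J.

-24700 J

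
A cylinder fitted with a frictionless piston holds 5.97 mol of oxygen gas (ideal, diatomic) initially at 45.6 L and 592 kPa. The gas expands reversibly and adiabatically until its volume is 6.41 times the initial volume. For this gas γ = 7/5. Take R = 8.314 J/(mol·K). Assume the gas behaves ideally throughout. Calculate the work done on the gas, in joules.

-35400 J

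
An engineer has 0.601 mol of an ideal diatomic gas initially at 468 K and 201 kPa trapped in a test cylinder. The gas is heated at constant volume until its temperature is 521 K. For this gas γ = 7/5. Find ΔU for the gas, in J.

662 J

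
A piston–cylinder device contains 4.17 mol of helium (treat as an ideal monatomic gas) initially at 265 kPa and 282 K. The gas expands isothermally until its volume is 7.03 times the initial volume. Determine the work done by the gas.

19100 J

V₁ = nRT₁/P₁ = 4.17×8.314×282/265 = 36.9 L.
Isothermal: T stays 282 K; PV = const ⇒ V₂ = 259 L, P₂ = 37.7 kPa.
W = nRT ln(V₂/V₁) = 4.17×8.314×282×ln(7.03) = 19100 J.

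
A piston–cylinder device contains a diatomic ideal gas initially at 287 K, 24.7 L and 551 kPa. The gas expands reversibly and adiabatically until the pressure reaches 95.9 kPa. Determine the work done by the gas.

n = P₁V₁/(RT₁) = 551×24.7/(8.314×287) = 5.70 mol.
Adiabatic: T₂/T₁ = (P₂/P₁)^((γ−1)/γ) ⇒ T₂ = 287×(0.174)^0.286 = 174 K; V₂ = 86.1 L.
ΔU = nCvΔT = 5.70×20.8×(174−287) = -13400 J.
Q = 0 for an adiabatic process, so W = −ΔU = 13400 J.

13400 J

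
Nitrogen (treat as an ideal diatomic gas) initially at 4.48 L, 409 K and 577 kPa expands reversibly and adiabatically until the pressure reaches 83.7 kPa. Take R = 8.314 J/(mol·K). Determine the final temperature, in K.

236 K

Adiabatic: T₂/T₁ = (P₂/P₁)^((γ−1)/γ) ⇒ T₂ = 409×(0.145)^0.286 = 236 K; V₂ = 17.8 L.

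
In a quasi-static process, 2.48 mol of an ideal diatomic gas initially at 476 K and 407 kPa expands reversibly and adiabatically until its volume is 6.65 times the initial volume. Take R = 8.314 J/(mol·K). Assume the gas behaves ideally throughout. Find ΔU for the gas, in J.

-13000 J

V₁ = nRT₁/P₁ = 2.48×8.314×476/407 = 24.1 L.
Adiabatic: TV^(γ−1) = const ⇒ T₂ = 476×(0.150)^0.400 = 223 K; PV^γ = const ⇒ P₂ = 28.7 kPa.
For an ideal gas ΔU = nCvΔT with Cv = (5/2)R = 20.8 J/(mol·K).
ΔU = 2.48×20.8×(223−476) = -13000 J.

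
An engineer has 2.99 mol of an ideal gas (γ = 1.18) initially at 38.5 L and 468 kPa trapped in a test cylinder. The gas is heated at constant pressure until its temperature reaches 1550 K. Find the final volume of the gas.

T₁ = P₁V₁/(nR) = 468×38.5/(2.99×8.314) = 725 K.
Isobaric: P stays 468 kPa; V/T = const ⇒ T₂ = 1550 K, V₂ = 82.3 L.

82.3 L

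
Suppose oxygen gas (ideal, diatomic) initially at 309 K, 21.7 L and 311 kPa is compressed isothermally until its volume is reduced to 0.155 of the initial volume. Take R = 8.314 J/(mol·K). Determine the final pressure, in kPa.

2010 kPa

Isothermal: T stays 309 K; PV = const ⇒ V₂ = 3.36 L, P₂ = 2010 kPa.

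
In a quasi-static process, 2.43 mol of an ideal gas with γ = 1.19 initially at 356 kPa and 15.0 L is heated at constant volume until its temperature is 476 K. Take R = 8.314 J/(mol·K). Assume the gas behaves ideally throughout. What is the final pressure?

T₁ = P₁V₁/(nR) = 356×15.0/(2.43×8.314) = 264 K.
Isochoric: V stays 15.0 L; P/T = const ⇒ T₂ = 476 K, P₂ = 641 kPa.

641 kPa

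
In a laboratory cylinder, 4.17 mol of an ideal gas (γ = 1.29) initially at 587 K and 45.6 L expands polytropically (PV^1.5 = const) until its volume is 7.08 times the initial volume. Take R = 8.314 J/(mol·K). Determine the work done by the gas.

25400 J

P₁ = nRT₁/V₁ = 4.17×8.314×587/45.6 = 446 kPa.
Polytropic n=1.5: T₂ = T₁(V₁/V₂)^(n−1) = 587×(0.141)^0.50 = 221 K; P₂ = P₁(V₁/V₂)^n = 23.7 kPa.
W = (P₁V₁−P₂V₂)/(n−1) = (446×45.6−23.7×323)/0.50 = 25400 J.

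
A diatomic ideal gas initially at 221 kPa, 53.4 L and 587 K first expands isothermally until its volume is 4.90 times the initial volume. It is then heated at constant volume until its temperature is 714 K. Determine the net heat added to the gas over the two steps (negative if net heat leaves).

n = P₁V₁/(RT₁) = 221×53.4/(8.314×587) = 2.42 mol.
Step 1 — Isothermal: T stays 587 K; PV = const ⇒ V₂ = 262 L, P₂ = 45.1 kPa.
ΔU = 0 (ideal gas, T constant).
W = nRT ln(V₂/V₁) = 2.42×8.314×587×ln(4.90) = 18800 J.
Q = ΔU + W = 18800 J.
State after step 1: P = 45.1 kPa, V = 262 L, T = 587 K.
Step 2 — Isochoric: V stays 262 L; P/T = const ⇒ T₂ = 714 K, P₂ = 54.9 kPa.
W = 0 (no volume change).
ΔU = nCvΔT = 2.42×20.8×(714−587) = 6380 J.
Q = ΔU = 6380 J.
Net over both steps: W = 18800 J, Q = 25100 J, ΔU = 6380 J.

25100 J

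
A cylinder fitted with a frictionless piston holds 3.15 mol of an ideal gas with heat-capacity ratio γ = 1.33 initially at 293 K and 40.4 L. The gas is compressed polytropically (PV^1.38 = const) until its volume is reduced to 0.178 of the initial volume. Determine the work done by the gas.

-18700 J

P₁ = nRT₁/V₁ = 3.15×8.314×293/40.4 = 190 kPa.
Polytropic n=1.38: T₂ = T₁(V₁/V₂)^(n−1) = 293×(5.62)^0.38 = 565 K; P₂ = P₁(V₁/V₂)^n = 2060 kPa.
W = (P₁V₁−P₂V₂)/(n−1) = (190×40.4−2060×7.19)/0.38 = -18700 J.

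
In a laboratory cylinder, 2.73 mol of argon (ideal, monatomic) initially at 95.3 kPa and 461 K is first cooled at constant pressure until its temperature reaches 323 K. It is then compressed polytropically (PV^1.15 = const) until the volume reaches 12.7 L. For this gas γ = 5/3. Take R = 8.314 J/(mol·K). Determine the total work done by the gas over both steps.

V₁ = nRT₁/P₁ = 2.73×8.314×461/95.3 = 110 L.
Step 1 — Isobaric: P stays 95.3 kPa; V/T = const ⇒ T₂ = 323 K, V₂ = 76.9 L.
W = PΔV = 95.3×(76.9−110) kPa·L = -3130 J.
ΔU = nCvΔT = 2.73×12.5×(323−461) = -4700 J.
Q = ΔU + W = nCpΔT = -7830 J.
State after step 1: P = 95.3 kPa, V = 76.9 L, T = 323 K.
Step 2 — Polytropic n=1.15: T₂ = T₁(V₁/V₂)^(n−1) = 323×(6.06)^0.15 = 423 K; P₂ = P₁(V₁/V₂)^n = 756 kPa.
W = (P₁V₁−P₂V₂)/(n−1) = (95.3×76.9−756×12.7)/0.15 = -15200 J.
ΔU = nCvΔT = 2.73×12.5×(423−323) = 3410 J.
Q = ΔU + W = -11800 J.
Net over both steps: W = -18300 J, Q = -19600 J, ΔU = -1290 J.

-18300 J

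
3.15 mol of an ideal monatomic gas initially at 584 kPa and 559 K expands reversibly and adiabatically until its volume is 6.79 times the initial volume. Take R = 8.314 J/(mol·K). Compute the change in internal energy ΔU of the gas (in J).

V₁ = nRT₁/P₁ = 3.15×8.314×559/584 = 25.1 L.
Adiabatic: TV^(γ−1) = const ⇒ T₂ = 559×(0.147)^0.667 = 156 K; PV^γ = const ⇒ P₂ = 24.0 kPa.
For an ideal gas ΔU = nCvΔT with Cv = (3/2)R = 12.5 J/(mol·K).
ΔU = 3.15×12.5×(156−559) = -15800 J.

-15800 J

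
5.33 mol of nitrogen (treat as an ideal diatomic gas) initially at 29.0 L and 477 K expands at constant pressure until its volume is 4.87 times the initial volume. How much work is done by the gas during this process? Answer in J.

81800 J

P₁ = nRT₁/V₁ = 5.33×8.314×477/29.0 = 729 kPa.
Isobaric: P stays 729 kPa; V/T = const ⇒ T₂ = 2320 K, V₂ = 141 L.
W = PΔV = 729×(141−29.0) kPa·L = 81800 J.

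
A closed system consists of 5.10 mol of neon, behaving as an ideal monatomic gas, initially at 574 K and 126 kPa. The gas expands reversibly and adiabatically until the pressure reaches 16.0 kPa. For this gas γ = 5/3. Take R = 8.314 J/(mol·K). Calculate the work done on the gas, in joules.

-20500 J

V₁ = nRT₁/P₁ = 5.10×8.314×574/126 = 193 L.
Adiabatic: T₂/T₁ = (P₂/P₁)^((γ−1)/γ) ⇒ T₂ = 574×(0.127)^0.400 = 251 K; V₂ = 666 L.
ΔU = nCvΔT = 5.10×12.5×(251−574) = -20500 J.
Q = 0 for an adiabatic process, so W = −ΔU = 20500 J.
Work done on the gas = −W_by = -20500 J.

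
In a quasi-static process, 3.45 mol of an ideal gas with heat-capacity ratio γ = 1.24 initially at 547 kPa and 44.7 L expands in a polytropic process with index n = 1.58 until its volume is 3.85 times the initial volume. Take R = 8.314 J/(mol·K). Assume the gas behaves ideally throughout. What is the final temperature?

390 K

T₁ = P₁V₁/(nR) = 547×44.7/(3.45×8.314) = 852 K.
Polytropic n=1.58: T₂ = T₁(V₁/V₂)^(n−1) = 852×(0.260)^0.58 = 390 K; P₂ = P₁(V₁/V₂)^n = 65.0 kPa.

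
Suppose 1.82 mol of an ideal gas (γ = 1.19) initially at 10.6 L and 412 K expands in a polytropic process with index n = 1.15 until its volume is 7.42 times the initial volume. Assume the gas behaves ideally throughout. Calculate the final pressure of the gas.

P₁ = nRT₁/V₁ = 1.82×8.314×412/10.6 = 588 kPa.
Polytropic n=1.15: T₂ = T₁(V₁/V₂)^(n−1) = 412×(0.135)^0.15 = 305 K; P₂ = P₁(V₁/V₂)^n = 58.7 kPa.

58.7 kPa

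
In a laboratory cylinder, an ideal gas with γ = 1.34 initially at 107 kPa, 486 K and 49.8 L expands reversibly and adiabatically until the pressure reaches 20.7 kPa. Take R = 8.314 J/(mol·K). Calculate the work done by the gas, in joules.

n = P₁V₁/(RT₁) = 107×49.8/(8.314×486) = 1.32 mol.
Adiabatic: T₂/T₁ = (P₂/P₁)^((γ−1)/γ) ⇒ T₂ = 486×(0.193)^0.254 = 320 K; V₂ = 170 L.
ΔU = nCvΔT = 1.32×24.5×(320−486) = -5340 J.
Q = 0 for an adiabatic process, so W = −ΔU = 5340 J.

5340 J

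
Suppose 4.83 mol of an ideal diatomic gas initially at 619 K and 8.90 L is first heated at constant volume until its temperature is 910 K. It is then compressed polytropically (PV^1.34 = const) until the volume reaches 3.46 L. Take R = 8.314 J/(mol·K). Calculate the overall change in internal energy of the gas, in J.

63800 J

P₁ = nRT₁/V₁ = 4.83×8.314×619/8.90 = 2790 kPa.
Step 1 — Isochoric: V stays 8.90 L; P/T = const ⇒ T₂ = 910 K, P₂ = 4110 kPa.
W = 0 (no volume change).
ΔU = nCvΔT = 4.83×20.8×(910−619) = 29200 J.
Q = ΔU = 29200 J.
State after step 1: P = 4110 kPa, V = 8.90 L, T = 910 K.
Step 2 — Polytropic n=1.34: T₂ = T₁(V₁/V₂)^(n−1) = 910×(2.57)^0.34 = 1250 K; P₂ = P₁(V₁/V₂)^n = 14600 kPa.
W = (P₁V₁−P₂V₂)/(n−1) = (4110×8.90−14600×3.46)/0.34 = -40700 J.
ΔU = nCvΔT = 4.83×20.8×(1250−910) = 34600 J.
Q = ΔU + W = -6110 J.
Net over both steps: W = -40700 J, Q = 23100 J, ΔU = 63800 J.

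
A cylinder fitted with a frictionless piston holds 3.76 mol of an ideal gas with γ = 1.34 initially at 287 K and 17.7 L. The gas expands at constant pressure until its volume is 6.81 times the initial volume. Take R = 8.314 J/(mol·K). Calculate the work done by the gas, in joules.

52100 J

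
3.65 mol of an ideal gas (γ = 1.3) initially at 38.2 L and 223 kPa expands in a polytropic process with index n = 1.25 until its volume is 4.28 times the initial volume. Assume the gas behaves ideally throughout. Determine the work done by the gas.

10400 J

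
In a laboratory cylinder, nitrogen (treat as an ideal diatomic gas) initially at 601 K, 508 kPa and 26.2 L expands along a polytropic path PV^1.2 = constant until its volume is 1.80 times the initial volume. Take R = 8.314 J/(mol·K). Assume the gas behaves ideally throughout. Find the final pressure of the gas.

Polytropic n=1.2: T₂ = T₁(V₁/V₂)^(n−1) = 601×(0.556)^0.20 = 534 K; P₂ = P₁(V₁/V₂)^n = 251 kPa.

251 kPa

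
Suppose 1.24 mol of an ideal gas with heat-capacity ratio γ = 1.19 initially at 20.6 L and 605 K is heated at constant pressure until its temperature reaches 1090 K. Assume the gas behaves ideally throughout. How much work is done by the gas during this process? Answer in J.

5000 J

P₁ = nRT₁/V₁ = 1.24×8.314×605/20.6 = 303 kPa.
Isobaric: P stays 303 kPa; V/T = const ⇒ T₂ = 1090 K, V₂ = 37.1 L.
W = PΔV = 303×(37.1−20.6) kPa·L = 5000 J.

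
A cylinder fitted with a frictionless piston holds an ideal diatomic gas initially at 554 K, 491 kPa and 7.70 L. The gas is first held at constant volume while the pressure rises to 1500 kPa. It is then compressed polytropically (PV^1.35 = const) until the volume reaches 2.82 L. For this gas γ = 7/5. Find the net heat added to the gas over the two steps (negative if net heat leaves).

n = P₁V₁/(RT₁) = 491×7.70/(8.314×554) = 0.821 mol.
Step 1 — Isochoric: V stays 7.70 L; P/T = const ⇒ T₂ = 1690 K, P₂ = 1500 kPa.
W = 0 (no volume change).
ΔU = nCvΔT = 0.821×20.8×(1690−554) = 19400 J.
Q = ΔU = 19400 J.
State after step 1: P = 1500 kPa, V = 7.70 L, T = 1690 K.
Step 2 — Polytropic n=1.35: T₂ = T₁(V₁/V₂)^(n−1) = 1690×(2.73)^0.35 = 2410 K; P₂ = P₁(V₁/V₂)^n = 5820 kPa.
W = (P₁V₁−P₂V₂)/(n−1) = (1500×7.70−5820×2.82)/0.35 = -13900 J.
ΔU = nCvΔT = 0.821×20.8×(2410−1690) = 12200 J.
Q = ΔU + W = -1740 J.
Net over both steps: W = -13900 J, Q = 17700 J, ΔU = 31600 J.

17700 J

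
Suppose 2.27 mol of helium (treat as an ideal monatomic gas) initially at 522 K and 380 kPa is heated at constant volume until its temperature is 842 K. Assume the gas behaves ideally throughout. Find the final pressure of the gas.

613 kPa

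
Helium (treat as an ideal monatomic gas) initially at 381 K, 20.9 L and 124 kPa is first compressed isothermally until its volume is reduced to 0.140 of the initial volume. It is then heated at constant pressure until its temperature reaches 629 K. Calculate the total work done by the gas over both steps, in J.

n = P₁V₁/(RT₁) = 124×20.9/(8.314×381) = 0.818 mol.
Step 1 — Isothermal: T stays 381 K; PV = const ⇒ V₂ = 2.93 L, P₂ = 886 kPa.
ΔU = 0 (ideal gas, T constant).
W = nRT ln(V₂/V₁) = 0.818×8.314×381×ln(0.140) = -5100 J.
Q = ΔU + W = -5100 J.
State after step 1: P = 886 kPa, V = 2.93 L, T = 381 K.
Step 2 — Isobaric: P stays 886 kPa; V/T = const ⇒ T₂ = 629 K, V₂ = 4.83 L.
W = PΔV = 886×(4.83−2.93) kPa·L = 1690 J.
ΔU = nCvΔT = 0.818×12.5×(629−381) = 2530 J.
Q = ΔU + W = nCpΔT = 4220 J.
Net over both steps: W = -3410 J, Q = -878 J, ΔU = 2530 J.

-3410 J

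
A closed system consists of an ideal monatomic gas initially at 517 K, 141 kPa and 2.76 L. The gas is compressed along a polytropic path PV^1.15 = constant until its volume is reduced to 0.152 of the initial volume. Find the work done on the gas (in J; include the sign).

n = P₁V₁/(RT₁) = 141×2.76/(8.314×517) = 0.0905 mol.
Polytropic n=1.15: T₂ = T₁(V₁/V₂)^(n−1) = 517×(6.58)^0.15 = 686 K; P₂ = P₁(V₁/V₂)^n = 1230 kPa.
W = (P₁V₁−P₂V₂)/(n−1) = (141×2.76−1230×0.420)/0.15 = -847 J.
Work done on the gas = −W_by = 847 J.

847 J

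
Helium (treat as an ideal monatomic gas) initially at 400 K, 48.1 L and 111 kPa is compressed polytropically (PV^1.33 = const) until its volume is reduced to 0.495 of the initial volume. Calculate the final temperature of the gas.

504 K

Polytropic n=1.33: T₂ = T₁(V₁/V₂)^(n−1) = 400×(2.02)^0.33 = 504 K; P₂ = P₁(V₁/V₂)^n = 283 kPa.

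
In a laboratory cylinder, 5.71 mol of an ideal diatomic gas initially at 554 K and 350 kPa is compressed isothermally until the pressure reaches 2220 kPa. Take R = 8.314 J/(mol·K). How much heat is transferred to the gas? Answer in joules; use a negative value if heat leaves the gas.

V₁ = nRT₁/P₁ = 5.71×8.314×554/350 = 75.1 L.
Isothermal: T stays 554 K; PV = const ⇒ V₂ = 11.8 L, P₂ = 2220 kPa.
ΔU = 0 (ideal gas, T constant).
W = nRT ln(V₂/V₁) = 5.71×8.314×554×ln(0.158) = -48600 J.
Q = ΔU + W = -48600 J.

-48600 J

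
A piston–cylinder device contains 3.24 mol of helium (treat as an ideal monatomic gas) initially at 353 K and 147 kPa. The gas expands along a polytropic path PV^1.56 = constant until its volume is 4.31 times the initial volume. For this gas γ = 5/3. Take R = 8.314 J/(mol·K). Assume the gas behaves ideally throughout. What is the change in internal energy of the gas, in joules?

-7970 J

V₁ = nRT₁/P₁ = 3.24×8.314×353/147 = 64.7 L.
Polytropic n=1.56: T₂ = T₁(V₁/V₂)^(n−1) = 353×(0.232)^0.56 = 156 K; P₂ = P₁(V₁/V₂)^n = 15.0 kPa.
For an ideal gas ΔU = nCvΔT with Cv = (3/2)R = 12.5 J/(mol·K).
ΔU = 3.24×12.5×(156−353) = -7970 J.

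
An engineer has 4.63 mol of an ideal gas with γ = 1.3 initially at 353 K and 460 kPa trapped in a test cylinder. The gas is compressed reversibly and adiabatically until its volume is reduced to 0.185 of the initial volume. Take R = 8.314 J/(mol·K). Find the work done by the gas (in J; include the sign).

V₁ = nRT₁/P₁ = 4.63×8.314×353/460 = 29.5 L.
Adiabatic: TV^(γ−1) = const ⇒ T₂ = 353×(5.41)^0.300 = 586 K; PV^γ = const ⇒ P₂ = 4130 kPa.
ΔU = nCvΔT = 4.63×27.7×(586−353) = 29800 J.
Q = 0 for an adiabatic process, so W = −ΔU = -29800 J.

-29800 J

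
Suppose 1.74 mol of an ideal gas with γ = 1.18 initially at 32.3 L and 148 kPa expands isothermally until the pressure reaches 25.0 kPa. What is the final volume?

191 L

T₁ = P₁V₁/(nR) = 148×32.3/(1.74×8.314) = 330 K.
Isothermal: T stays 330 K; PV = const ⇒ V₂ = 191 L, P₂ = 25.0 kPa.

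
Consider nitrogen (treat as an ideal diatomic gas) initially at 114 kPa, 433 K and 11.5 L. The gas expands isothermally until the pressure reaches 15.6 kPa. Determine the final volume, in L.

84.0 L

Isothermal: T stays 433 K; PV = const ⇒ V₂ = 84.0 L, P₂ = 15.6 kPa.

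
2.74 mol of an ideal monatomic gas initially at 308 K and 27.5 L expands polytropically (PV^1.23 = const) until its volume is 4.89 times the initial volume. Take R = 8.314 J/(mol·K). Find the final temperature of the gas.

P₁ = nRT₁/V₁ = 2.74×8.314×308/27.5 = 255 kPa.
Polytropic n=1.23: T₂ = T₁(V₁/V₂)^(n−1) = 308×(0.204)^0.23 = 214 K; P₂ = P₁(V₁/V₂)^n = 36.2 kPa.

214 K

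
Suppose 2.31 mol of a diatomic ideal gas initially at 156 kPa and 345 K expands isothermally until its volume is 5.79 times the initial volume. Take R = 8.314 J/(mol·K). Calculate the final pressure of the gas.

26.9 kPa

V₁ = nRT₁/P₁ = 2.31×8.314×345/156 = 42.5 L.
Isothermal: T stays 345 K; PV = const ⇒ V₂ = 246 L, P₂ = 26.9 kPa.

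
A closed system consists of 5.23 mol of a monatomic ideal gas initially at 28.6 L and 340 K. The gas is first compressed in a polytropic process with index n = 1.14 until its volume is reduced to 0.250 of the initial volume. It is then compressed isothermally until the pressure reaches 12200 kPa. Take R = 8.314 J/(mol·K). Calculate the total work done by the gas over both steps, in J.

-51000 J

P₁ = nRT₁/V₁ = 5.23×8.314×340/28.6 = 517 kPa.
Step 1 — Polytropic n=1.14: T₂ = T₁(V₁/V₂)^(n−1) = 340×(4.00)^0.14 = 413 K; P₂ = P₁(V₁/V₂)^n = 2510 kPa.
W = (P₁V₁−P₂V₂)/(n−1) = (517×28.6−2510×7.15)/0.14 = -22600 J.
ΔU = nCvΔT = 5.23×12.5×(413−340) = 4750 J.
Q = ΔU + W = -17900 J.
State after step 1: P = 2510 kPa, V = 7.15 L, T = 413 K.
Step 2 — Isothermal: T stays 413 K; PV = const ⇒ V₂ = 1.47 L, P₂ = 12200 kPa.
ΔU = 0 (ideal gas, T constant).
W = nRT ln(V₂/V₁) = 5.23×8.314×413×ln(0.206) = -28400 J.
Q = ΔU + W = -28400 J.
Net over both steps: W = -51000 J, Q = -46200 J, ΔU = 4750 J.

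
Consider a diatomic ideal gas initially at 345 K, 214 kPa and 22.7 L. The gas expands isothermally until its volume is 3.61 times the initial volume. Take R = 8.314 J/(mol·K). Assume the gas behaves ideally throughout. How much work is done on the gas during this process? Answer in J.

-6240 J

n = P₁V₁/(RT₁) = 214×22.7/(8.314×345) = 1.69 mol.
Isothermal: T stays 345 K; PV = const ⇒ V₂ = 81.9 L, P₂ = 59.3 kPa.
W = nRT ln(V₂/V₁) = 1.69×8.314×345×ln(3.61) = 6240 J.
Work done on the gas = −W_by = -6240 J.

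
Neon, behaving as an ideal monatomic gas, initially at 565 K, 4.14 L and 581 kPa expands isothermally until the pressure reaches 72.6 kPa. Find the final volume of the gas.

Isothermal: T stays 565 K; PV = const ⇒ V₂ = 33.1 L, P₂ = 72.6 kPa.

33.1 L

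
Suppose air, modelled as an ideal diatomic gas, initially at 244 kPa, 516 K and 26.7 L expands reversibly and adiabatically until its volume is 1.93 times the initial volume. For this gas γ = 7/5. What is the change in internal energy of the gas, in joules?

n = P₁V₁/(RT₁) = 244×26.7/(8.314×516) = 1.52 mol.
Adiabatic: TV^(γ−1) = const ⇒ T₂ = 516×(0.518)^0.400 = 397 K; PV^γ = const ⇒ P₂ = 97.2 kPa.
For an ideal gas ΔU = nCvΔT with Cv = (5/2)R = 20.8 J/(mol·K).
ΔU = 1.52×20.8×(397−516) = -3770 J.

-3770 J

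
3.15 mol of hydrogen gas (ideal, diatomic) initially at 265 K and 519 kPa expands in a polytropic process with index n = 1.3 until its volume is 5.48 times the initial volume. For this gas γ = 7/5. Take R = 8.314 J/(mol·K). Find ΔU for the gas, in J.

V₁ = nRT₁/P₁ = 3.15×8.314×265/519 = 13.4 L.
Polytropic n=1.3: T₂ = T₁(V₁/V₂)^(n−1) = 265×(0.182)^0.30 = 159 K; P₂ = P₁(V₁/V₂)^n = 56.9 kPa.
For an ideal gas ΔU = nCvΔT with Cv = (5/2)R = 20.8 J/(mol·K).
ΔU = 3.15×20.8×(159−265) = -6930 J.

-6930 J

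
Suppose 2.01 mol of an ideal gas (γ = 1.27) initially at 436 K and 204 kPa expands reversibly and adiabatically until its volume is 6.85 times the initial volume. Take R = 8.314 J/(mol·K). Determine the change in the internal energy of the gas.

-10900 J

V₁ = nRT₁/P₁ = 2.01×8.314×436/204 = 35.7 L.
Adiabatic: TV^(γ−1) = const ⇒ T₂ = 436×(0.146)^0.270 = 259 K; PV^γ = const ⇒ P₂ = 17.7 kPa.
For an ideal gas ΔU = nCvΔT with Cv = R/(γ−1) = 30.8 J/(mol·K).
ΔU = 2.01×30.8×(259−436) = -10900 J.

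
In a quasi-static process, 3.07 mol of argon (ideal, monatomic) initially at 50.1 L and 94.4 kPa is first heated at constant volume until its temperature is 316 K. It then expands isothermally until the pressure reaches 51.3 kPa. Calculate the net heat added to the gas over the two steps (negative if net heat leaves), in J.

14200 J

T₁ = P₁V₁/(nR) = 94.4×50.1/(3.07×8.314) = 185 K.
Step 1 — Isochoric: V stays 50.1 L; P/T = const ⇒ T₂ = 316 K, P₂ = 161 kPa.
W = 0 (no volume change).
ΔU = nCvΔT = 3.07×12.5×(316−185) = 5000 J.
Q = ΔU = 5000 J.
State after step 1: P = 161 kPa, V = 50.1 L, T = 316 K.
Step 2 — Isothermal: T stays 316 K; PV = const ⇒ V₂ = 157 L, P₂ = 51.3 kPa.
ΔU = 0 (ideal gas, T constant).
W = nRT ln(V₂/V₁) = 3.07×8.314×316×ln(3.14) = 9220 J.
Q = ΔU + W = 9220 J.
Net over both steps: W = 9220 J, Q = 14200 J, ΔU = 5000 J.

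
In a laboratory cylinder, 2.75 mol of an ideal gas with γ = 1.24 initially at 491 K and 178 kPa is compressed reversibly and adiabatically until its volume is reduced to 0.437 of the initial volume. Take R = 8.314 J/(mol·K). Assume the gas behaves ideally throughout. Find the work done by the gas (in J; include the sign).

-10300 J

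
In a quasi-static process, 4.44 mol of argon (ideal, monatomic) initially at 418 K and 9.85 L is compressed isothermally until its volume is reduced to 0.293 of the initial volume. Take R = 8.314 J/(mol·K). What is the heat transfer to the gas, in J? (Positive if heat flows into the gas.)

-18900 J

P₁ = nRT₁/V₁ = 4.44×8.314×418/9.85 = 1570 kPa.
Isothermal: T stays 418 K; PV = const ⇒ V₂ = 2.89 L, P₂ = 5350 kPa.
ΔU = 0 (ideal gas, T constant).
W = nRT ln(V₂/V₁) = 4.44×8.314×418×ln(0.293) = -18900 J.
Q = ΔU + W = -18900 J.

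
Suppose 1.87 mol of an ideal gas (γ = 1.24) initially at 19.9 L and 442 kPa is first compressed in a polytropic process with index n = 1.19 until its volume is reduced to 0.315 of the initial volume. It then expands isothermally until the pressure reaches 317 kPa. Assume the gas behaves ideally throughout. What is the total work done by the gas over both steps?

7340 J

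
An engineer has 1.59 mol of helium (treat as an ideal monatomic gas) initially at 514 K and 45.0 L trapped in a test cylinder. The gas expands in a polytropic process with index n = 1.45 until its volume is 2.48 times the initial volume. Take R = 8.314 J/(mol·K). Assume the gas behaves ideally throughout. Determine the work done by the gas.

5070 J

P₁ = nRT₁/V₁ = 1.59×8.314×514/45.0 = 151 kPa.
Polytropic n=1.45: T₂ = T₁(V₁/V₂)^(n−1) = 514×(0.403)^0.45 = 342 K; P₂ = P₁(V₁/V₂)^n = 40.5 kPa.
W = (P₁V₁−P₂V₂)/(n−1) = (151×45.0−40.5×112)/0.45 = 5070 J.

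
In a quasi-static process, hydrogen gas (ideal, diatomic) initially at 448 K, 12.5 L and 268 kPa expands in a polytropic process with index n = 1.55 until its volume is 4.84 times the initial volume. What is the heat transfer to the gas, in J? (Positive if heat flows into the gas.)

n = P₁V₁/(RT₁) = 268×12.5/(8.314×448) = 0.899 mol.
Polytropic n=1.55: T₂ = T₁(V₁/V₂)^(n−1) = 448×(0.207)^0.55 = 188 K; P₂ = P₁(V₁/V₂)^n = 23.3 kPa.
W = (P₁V₁−P₂V₂)/(n−1) = (268×12.5−23.3×60.5)/0.55 = 3530 J.
ΔU = nCvΔT = 0.899×20.8×(188−448) = -4860 J.
Q = ΔU + W = -1320 J.

-1320 J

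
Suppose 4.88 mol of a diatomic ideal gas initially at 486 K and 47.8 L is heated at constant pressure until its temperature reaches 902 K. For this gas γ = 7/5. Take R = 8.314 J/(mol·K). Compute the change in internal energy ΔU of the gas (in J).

42200 J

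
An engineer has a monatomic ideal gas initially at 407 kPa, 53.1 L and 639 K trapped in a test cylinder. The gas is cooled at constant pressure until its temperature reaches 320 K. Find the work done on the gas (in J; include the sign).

n = P₁V₁/(RT₁) = 407×53.1/(8.314×639) = 4.07 mol.
Isobaric: P stays 407 kPa; V/T = const ⇒ T₂ = 320 K, V₂ = 26.6 L.
W = PΔV = 407×(26.6−53.1) kPa·L = -10800 J.
Work done on the gas = −W_by = 10800 J.

10800 J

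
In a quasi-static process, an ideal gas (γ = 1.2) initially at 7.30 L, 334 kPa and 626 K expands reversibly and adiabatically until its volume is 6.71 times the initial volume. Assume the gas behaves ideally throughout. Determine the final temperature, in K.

428 K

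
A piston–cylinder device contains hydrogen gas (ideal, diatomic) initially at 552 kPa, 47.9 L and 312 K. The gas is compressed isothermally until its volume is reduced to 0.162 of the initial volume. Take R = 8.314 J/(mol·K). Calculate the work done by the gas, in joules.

n = P₁V₁/(RT₁) = 552×47.9/(8.314×312) = 10.2 mol.
Isothermal: T stays 312 K; PV = const ⇒ V₂ = 7.76 L, P₂ = 3410 kPa.
W = nRT ln(V₂/V₁) = 10.2×8.314×312×ln(0.162) = -48100 J.

-48100 J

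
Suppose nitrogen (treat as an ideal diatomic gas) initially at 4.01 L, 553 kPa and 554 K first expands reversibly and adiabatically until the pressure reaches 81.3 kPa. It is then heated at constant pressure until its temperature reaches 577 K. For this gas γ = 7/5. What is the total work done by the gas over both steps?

3370 J

n = P₁V₁/(RT₁) = 553×4.01/(8.314×554) = 0.481 mol.
Step 1 — Adiabatic: T₂/T₁ = (P₂/P₁)^((γ−1)/γ) ⇒ T₂ = 554×(0.147)^0.286 = 320 K; V₂ = 15.8 L.
ΔU = nCvΔT = 0.481×20.8×(320−554) = -2340 J.
Q = 0 for an adiabatic process, so W = −ΔU = 2340 J.
State after step 1: P = 81.3 kPa, V = 15.8 L, T = 320 K.
Step 2 — Isobaric: P stays 81.3 kPa; V/T = const ⇒ T₂ = 577 K, V₂ = 28.4 L.
W = PΔV = 81.3×(28.4−15.8) kPa·L = 1030 J.
ΔU = nCvΔT = 0.481×20.8×(577−320) = 2570 J.
Q = ΔU + W = nCpΔT = 3600 J.
Net over both steps: W = 3370 J, Q = 3600 J, ΔU = 230 J.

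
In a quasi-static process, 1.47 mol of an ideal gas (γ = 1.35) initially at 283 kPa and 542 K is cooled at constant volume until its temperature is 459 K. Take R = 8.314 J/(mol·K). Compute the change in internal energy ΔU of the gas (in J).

V₁ = nRT₁/P₁ = 1.47×8.314×542/283 = 23.4 L.
Isochoric: V stays 23.4 L; P/T = const ⇒ T₂ = 459 K, P₂ = 240 kPa.
For an ideal gas ΔU = nCvΔT with Cv = R/(γ−1) = 23.8 J/(mol·K).
ΔU = 1.47×23.8×(459−542) = -2900 J.

-2900 J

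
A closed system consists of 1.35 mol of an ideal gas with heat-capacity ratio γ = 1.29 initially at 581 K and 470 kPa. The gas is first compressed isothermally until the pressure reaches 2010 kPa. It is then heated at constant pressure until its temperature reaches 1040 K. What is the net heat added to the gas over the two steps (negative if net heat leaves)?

V₁ = nRT₁/P₁ = 1.35×8.314×581/470 = 13.9 L.
Step 1 — Isothermal: T stays 581 K; PV = const ⇒ V₂ = 3.24 L, P₂ = 2010 kPa.
ΔU = 0 (ideal gas, T constant).
W = nRT ln(V₂/V₁) = 1.35×8.314×581×ln(0.234) = -9480 J.
Q = ΔU + W = -9480 J.
State after step 1: P = 2010 kPa, V = 3.24 L, T = 581 K.
Step 2 — Isobaric: P stays 2010 kPa; V/T = const ⇒ T₂ = 1040 K, V₂ = 5.81 L.
W = PΔV = 2010×(5.81−3.24) kPa·L = 5150 J.
ΔU = nCvΔT = 1.35×28.7×(1040−581) = 17800 J.
Q = ΔU + W = nCpΔT = 22900 J.
Net over both steps: W = -4320 J, Q = 13400 J, ΔU = 17800 J.

13400 J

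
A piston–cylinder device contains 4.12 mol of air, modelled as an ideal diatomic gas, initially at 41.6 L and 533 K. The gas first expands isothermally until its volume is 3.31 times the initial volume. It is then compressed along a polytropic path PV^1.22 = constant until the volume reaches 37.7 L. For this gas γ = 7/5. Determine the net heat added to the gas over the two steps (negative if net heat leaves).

9540 J

P₁ = nRT₁/V₁ = 4.12×8.314×533/41.6 = 439 kPa.
Step 1 — Isothermal: T stays 533 K; PV = const ⇒ V₂ = 138 L, P₂ = 133 kPa.
ΔU = 0 (ideal gas, T constant).
W = nRT ln(V₂/V₁) = 4.12×8.314×533×ln(3.31) = 21900 J.
Q = ΔU + W = 21900 J.
State after step 1: P = 133 kPa, V = 138 L, T = 533 K.
Step 2 — Polytropic n=1.22: T₂ = T₁(V₁/V₂)^(n−1) = 533×(3.65)^0.22 = 709 K; P₂ = P₁(V₁/V₂)^n = 644 kPa.
W = (P₁V₁−P₂V₂)/(n−1) = (133×138−644×37.7)/0.22 = -27400 J.
ΔU = nCvΔT = 4.12×20.8×(709−533) = 15100 J.
Q = ΔU + W = -12300 J.
Net over both steps: W = -5510 J, Q = 9540 J, ΔU = 15100 J.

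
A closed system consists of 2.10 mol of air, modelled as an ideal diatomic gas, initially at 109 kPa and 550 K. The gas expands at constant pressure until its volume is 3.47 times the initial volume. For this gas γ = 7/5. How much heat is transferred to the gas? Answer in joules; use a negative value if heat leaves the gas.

83000 J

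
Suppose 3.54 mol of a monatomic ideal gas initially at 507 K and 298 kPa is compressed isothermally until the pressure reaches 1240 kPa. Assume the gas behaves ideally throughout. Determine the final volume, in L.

V₁ = nRT₁/P₁ = 3.54×8.314×507/298 = 50.1 L.
Isothermal: T stays 507 K; PV = const ⇒ V₂ = 12.0 L, P₂ = 1240 kPa.

12.0 L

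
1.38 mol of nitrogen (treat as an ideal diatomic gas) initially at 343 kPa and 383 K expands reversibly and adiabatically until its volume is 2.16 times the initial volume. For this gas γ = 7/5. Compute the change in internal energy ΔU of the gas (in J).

-2910 J

V₁ = nRT₁/P₁ = 1.38×8.314×383/343 = 12.8 L.
Adiabatic: TV^(γ−1) = const ⇒ T₂ = 383×(0.463)^0.400 = 281 K; PV^γ = const ⇒ P₂ = 117 kPa.
For an ideal gas ΔU = nCvΔT with Cv = (5/2)R = 20.8 J/(mol·K).
ΔU = 1.38×20.8×(281−383) = -2910 J.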